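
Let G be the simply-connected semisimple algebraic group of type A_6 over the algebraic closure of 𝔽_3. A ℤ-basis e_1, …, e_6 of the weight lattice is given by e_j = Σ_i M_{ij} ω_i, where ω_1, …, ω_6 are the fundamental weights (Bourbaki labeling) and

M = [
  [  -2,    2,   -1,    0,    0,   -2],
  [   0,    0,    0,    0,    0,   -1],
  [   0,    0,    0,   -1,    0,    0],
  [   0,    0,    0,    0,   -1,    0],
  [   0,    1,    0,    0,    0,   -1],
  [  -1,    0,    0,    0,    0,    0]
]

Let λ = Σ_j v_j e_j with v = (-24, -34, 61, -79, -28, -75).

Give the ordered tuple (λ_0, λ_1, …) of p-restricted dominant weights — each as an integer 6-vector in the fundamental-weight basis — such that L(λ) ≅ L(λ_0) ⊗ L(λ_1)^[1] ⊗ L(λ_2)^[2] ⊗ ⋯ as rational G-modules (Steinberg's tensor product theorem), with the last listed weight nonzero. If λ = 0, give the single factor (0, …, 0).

((0, 0, 1, 1, 2, 0), (2, 1, 2, 0, 1, 2), (1, 2, 2, 0, 1, 2), (2, 2, 2, 1, 1, 0))

In the fundamental-weight basis, λ has coordinates c = M·v (v = (-24, -34, 61, -79, -28, -75)):
  c_1 = (-2)·(-24) + (2)·(-34) + (-1)·(61) + (0)·(-79) + (0)·(-28) + (-2)·(-75) = 69
  c_2 = (0)·(-24) + (0)·(-34) + (0)·(61) + (0)·(-79) + (0)·(-28) + (-1)·(-75) = 75
  c_3 = (0)·(-24) + (0)·(-34) + (0)·(61) + (-1)·(-79) + (0)·(-28) + (0)·(-75) = 79
  c_4 = (0)·(-24) + (0)·(-34) + (0)·(61) + (0)·(-79) + (-1)·(-28) + (0)·(-75) = 28
  c_5 = (0)·(-24) + (1)·(-34) + (0)·(61) + (0)·(-79) + (0)·(-28) + (-1)·(-75) = 41
  c_6 = (-1)·(-24) + (0)·(-34) + (0)·(61) + (0)·(-79) + (0)·(-28) + (0)·(-75) = 24
Expand coordinatewise in base 3:
  c_1 = 69 = 0·3^0 + 2·3^1 + 1·3^2 + 2·3^3
  c_2 = 75 = 0·3^0 + 1·3^1 + 2·3^2 + 2·3^3
  c_3 = 79 = 1·3^0 + 2·3^1 + 2·3^2 + 2·3^3
  c_4 = 28 = 1·3^0 + 0·3^1 + 0·3^2 + 1·3^3
  c_5 = 41 = 2·3^0 + 1·3^1 + 1·3^2 + 1·3^3
  c_6 = 24 = 0·3^0 + 2·3^1 + 2·3^2
p-restricted factor λ_0 = (0, 0, 1, 1, 2, 0)
p-restricted factor λ_1 = (2, 1, 2, 0, 1, 2)
p-restricted factor λ_2 = (1, 2, 2, 0, 1, 2)
p-restricted factor λ_3 = (2, 2, 2, 1, 1, 0)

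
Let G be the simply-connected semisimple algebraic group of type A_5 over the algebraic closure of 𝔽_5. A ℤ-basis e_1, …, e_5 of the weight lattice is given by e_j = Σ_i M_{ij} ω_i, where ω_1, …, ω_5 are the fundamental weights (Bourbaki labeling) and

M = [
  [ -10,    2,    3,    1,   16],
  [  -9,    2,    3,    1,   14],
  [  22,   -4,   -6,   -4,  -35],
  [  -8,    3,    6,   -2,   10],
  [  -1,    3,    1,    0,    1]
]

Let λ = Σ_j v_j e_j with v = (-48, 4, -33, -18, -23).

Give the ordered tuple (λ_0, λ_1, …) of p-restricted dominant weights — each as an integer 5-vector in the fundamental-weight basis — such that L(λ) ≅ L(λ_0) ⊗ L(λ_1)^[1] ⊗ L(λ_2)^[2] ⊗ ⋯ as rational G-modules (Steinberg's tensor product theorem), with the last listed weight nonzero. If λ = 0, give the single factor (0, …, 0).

Converting to the ω-basis (c_i = row i of M dotted with v = (-48, 4, -33, -18, -23)):
  c_1 = -10*-48 + 2*4 + 3*-33 + 1*-18 + 16*-23 = 3
  c_2 = -9*-48 + 2*4 + 3*-33 + 1*-18 + 14*-23 = 1
  c_3 = 22*-48 + -4*4 + -6*-33 + -4*-18 + -35*-23 = 3
  c_4 = -8*-48 + 3*4 + 6*-33 + -2*-18 + 10*-23 = 4
  c_5 = -1*-48 + 3*4 + 1*-33 + 0*-18 + 1*-23 = 4
Writing each c_i in base p = 5:
  c_1 = 3 = 3·5^0
  c_2 = 1 = 1·5^0
  c_3 = 3 = 3·5^0
  c_4 = 4 = 4·5^0
  c_5 = 4 = 4·5^0
Factor λ_0 = (3, 1, 3, 4, 4)

((3, 1, 3, 4, 4),)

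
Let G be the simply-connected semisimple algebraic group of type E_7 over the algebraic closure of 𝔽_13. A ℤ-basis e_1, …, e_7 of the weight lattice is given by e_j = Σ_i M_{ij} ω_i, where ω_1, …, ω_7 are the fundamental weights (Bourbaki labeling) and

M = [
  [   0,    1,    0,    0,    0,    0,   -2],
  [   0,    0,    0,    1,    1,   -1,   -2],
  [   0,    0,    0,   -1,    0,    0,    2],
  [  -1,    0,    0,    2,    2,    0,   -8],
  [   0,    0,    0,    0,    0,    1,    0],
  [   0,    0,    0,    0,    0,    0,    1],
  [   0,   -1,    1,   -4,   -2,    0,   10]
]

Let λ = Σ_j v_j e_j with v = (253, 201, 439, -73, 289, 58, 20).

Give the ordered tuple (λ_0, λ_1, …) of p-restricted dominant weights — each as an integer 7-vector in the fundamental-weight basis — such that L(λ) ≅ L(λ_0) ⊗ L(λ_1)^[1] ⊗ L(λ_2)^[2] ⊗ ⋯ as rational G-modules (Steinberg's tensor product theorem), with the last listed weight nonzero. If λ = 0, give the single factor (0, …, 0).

((5, 1, 9, 6, 6, 7, 9), (12, 9, 8, 1, 4, 1, 11))

Compute c_i = Σ_j M_{ij} v_j with v = (253, 201, 439, -73, 289, 58, 20):
  c_1 = 0*253 + 1*201 + 0*439 + 0*-73 + 0*289 + 0*58 + -2*20 = 161
  c_2 = 0*253 + 0*201 + 0*439 + 1*-73 + 1*289 + -1*58 + -2*20 = 118
  c_3 = 0*253 + 0*201 + 0*439 + -1*-73 + 0*289 + 0*58 + 2*20 = 113
  c_4 = -1*253 + 0*201 + 0*439 + 2*-73 + 2*289 + 0*58 + -8*20 = 19
  c_5 = 0*253 + 0*201 + 0*439 + 0*-73 + 0*289 + 1*58 + 0*20 = 58
  c_6 = 0*253 + 0*201 + 0*439 + 0*-73 + 0*289 + 0*58 + 1*20 = 20
  c_7 = 0*253 + -1*201 + 1*439 + -4*-73 + -2*289 + 0*58 + 10*20 = 152
Writing each c_i in base p = 13:
  c_1 = 161 = 5·13^0 + 12·13^1
  c_2 = 118 = 1·13^0 + 9·13^1
  c_3 = 113 = 9·13^0 + 8·13^1
  c_4 = 19 = 6·13^0 + 1·13^1
  c_5 = 58 = 6·13^0 + 4·13^1
  c_6 = 20 = 7·13^0 + 1·13^1
  c_7 = 152 = 9·13^0 + 11·13^1
p-restricted factor λ_0 = (5, 1, 9, 6, 6, 7, 9)
p-restricted factor λ_1 = (12, 9, 8, 1, 4, 1, 11)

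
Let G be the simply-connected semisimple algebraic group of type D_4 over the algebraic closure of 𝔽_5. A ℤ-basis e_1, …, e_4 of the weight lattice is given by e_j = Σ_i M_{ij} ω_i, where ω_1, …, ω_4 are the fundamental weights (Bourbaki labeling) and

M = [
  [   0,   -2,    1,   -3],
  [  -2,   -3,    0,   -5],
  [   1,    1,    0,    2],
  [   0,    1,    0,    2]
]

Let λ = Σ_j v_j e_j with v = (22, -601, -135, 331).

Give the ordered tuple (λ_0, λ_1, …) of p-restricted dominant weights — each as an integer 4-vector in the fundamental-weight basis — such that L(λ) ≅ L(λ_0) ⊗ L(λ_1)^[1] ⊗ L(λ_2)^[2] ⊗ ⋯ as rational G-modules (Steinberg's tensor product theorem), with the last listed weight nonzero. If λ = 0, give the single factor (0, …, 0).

((4, 4, 3, 1), (4, 0, 1, 2), (2, 4, 3, 2))

In the fundamental-weight basis, λ has coordinates c = M·v (v = (22, -601, -135, 331)):
  c_1 = (0)·(22) + (-2)·(-601) + (1)·(-135) + (-3)·(331) = 74
  c_2 = (-2)·(22) + (-3)·(-601) + (0)·(-135) + (-5)·(331) = 104
  c_3 = (1)·(22) + (1)·(-601) + (0)·(-135) + (2)·(331) = 83
  c_4 = (0)·(22) + (1)·(-601) + (0)·(-135) + (2)·(331) = 61
p = 5; digits c_i = Σ_j d_{ij}·5^j, 0 ≤ d_{ij} < 5:
  c_1 = 74 = 4·5^0 + 4·5^1 + 2·5^2
  c_2 = 104 = 4·5^0 + 0·5^1 + 4·5^2
  c_3 = 83 = 3·5^0 + 1·5^1 + 3·5^2
  c_4 = 61 = 1·5^0 + 2·5^1 + 2·5^2
Factor λ_0 = (4, 4, 3, 1)
Factor λ_1 = (4, 0, 1, 2)
Factor λ_2 = (2, 4, 3, 2)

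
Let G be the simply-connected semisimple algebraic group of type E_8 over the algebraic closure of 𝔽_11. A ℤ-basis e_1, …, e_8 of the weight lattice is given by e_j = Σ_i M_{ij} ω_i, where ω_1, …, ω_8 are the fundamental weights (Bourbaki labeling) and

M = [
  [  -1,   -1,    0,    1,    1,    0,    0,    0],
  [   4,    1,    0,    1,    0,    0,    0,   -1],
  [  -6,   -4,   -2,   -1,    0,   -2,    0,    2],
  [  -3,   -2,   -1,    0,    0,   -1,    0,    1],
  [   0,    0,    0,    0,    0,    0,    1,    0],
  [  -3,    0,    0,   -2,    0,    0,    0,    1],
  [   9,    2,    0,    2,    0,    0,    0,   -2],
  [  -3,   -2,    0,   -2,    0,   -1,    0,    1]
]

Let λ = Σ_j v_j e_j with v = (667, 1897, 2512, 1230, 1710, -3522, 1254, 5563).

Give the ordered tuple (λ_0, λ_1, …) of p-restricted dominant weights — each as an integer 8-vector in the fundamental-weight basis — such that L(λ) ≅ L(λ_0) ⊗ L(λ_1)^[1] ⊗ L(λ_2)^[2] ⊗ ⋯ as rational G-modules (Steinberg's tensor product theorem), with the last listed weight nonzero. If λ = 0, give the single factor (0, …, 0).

((2, 1, 7, 8, 0, 2, 9, 5), (1, 10, 7, 4, 4, 1, 3, 9), (3, 1, 2, 6, 10, 9, 9, 6))

Change of basis e → ω: c = M·v where v = (667, 1897, 2512, 1230, 1710, -3522, 1254, 5563):
  c_1 = -1*667 + -1*1897 + 0*2512 + 1*1230 + 1*1710 + 0*-3522 + 0*1254 + 0*5563 = 376
  c_2 = 4*667 + 1*1897 + 0*2512 + 1*1230 + 0*1710 + 0*-3522 + 0*1254 + -1*5563 = 232
  c_3 = -6*667 + -4*1897 + -2*2512 + -1*1230 + 0*1710 + -2*-3522 + 0*1254 + 2*5563 = 326
  c_4 = -3*667 + -2*1897 + -1*2512 + 0*1230 + 0*1710 + -1*-3522 + 0*1254 + 1*5563 = 778
  c_5 = 0*667 + 0*1897 + 0*2512 + 0*1230 + 0*1710 + 0*-3522 + 1*1254 + 0*5563 = 1254
  c_6 = -3*667 + 0*1897 + 0*2512 + -2*1230 + 0*1710 + 0*-3522 + 0*1254 + 1*5563 = 1102
  c_7 = 9*667 + 2*1897 + 0*2512 + 2*1230 + 0*1710 + 0*-3522 + 0*1254 + -2*5563 = 1131
  c_8 = -3*667 + -2*1897 + 0*2512 + -2*1230 + 0*1710 + -1*-3522 + 0*1254 + 1*5563 = 830
Expand coordinatewise in base 11:
  c_1 = 376 = 2·11^0 + 1·11^1 + 3·11^2
  c_2 = 232 = 1·11^0 + 10·11^1 + 1·11^2
  c_3 = 326 = 7·11^0 + 7·11^1 + 2·11^2
  c_4 = 778 = 8·11^0 + 4·11^1 + 6·11^2
  c_5 = 1254 = 0·11^0 + 4·11^1 + 10·11^2
  c_6 = 1102 = 2·11^0 + 1·11^1 + 9·11^2
  c_7 = 1131 = 9·11^0 + 3·11^1 + 9·11^2
  c_8 = 830 = 5·11^0 + 9·11^1 + 6·11^2
p-restricted factor λ_0 = (2, 1, 7, 8, 0, 2, 9, 5)
p-restricted factor λ_1 = (1, 10, 7, 4, 4, 1, 3, 9)
p-restricted factor λ_2 = (3, 1, 2, 6, 10, 9, 9, 6)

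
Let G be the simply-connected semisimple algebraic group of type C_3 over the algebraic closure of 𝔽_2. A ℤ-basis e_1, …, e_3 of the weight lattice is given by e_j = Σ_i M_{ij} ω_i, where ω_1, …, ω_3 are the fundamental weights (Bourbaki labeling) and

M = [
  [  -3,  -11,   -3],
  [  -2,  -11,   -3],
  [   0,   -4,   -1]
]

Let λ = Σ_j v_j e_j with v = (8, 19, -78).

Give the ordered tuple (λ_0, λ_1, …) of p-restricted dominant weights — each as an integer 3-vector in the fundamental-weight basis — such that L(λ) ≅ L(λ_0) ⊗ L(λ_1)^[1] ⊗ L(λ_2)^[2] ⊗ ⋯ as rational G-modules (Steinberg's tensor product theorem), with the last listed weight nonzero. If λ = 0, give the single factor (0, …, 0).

Converting to the ω-basis (c_i = row i of M dotted with v = (8, 19, -78)):
  c_1 = -3*8 + -11*19 + -3*-78 = 1
  c_2 = -2*8 + -11*19 + -3*-78 = 9
  c_3 = 0*8 + -4*19 + -1*-78 = 2
Base-2 expansion of each c_i:
  c_1 = 1 = 1·2^0
  c_2 = 9 = 1·2^0 + 0·2^1 + 0·2^2 + 1·2^3
  c_3 = 2 = 0·2^0 + 1·2^1
Factor λ_0 = (1, 1, 0)
Factor λ_1 = (0, 0, 1)
Factor λ_2 = (0, 0, 0)
Factor λ_3 = (0, 1, 0)

((1, 1, 0), (0, 0, 1), (0, 0, 0), (0, 1, 0))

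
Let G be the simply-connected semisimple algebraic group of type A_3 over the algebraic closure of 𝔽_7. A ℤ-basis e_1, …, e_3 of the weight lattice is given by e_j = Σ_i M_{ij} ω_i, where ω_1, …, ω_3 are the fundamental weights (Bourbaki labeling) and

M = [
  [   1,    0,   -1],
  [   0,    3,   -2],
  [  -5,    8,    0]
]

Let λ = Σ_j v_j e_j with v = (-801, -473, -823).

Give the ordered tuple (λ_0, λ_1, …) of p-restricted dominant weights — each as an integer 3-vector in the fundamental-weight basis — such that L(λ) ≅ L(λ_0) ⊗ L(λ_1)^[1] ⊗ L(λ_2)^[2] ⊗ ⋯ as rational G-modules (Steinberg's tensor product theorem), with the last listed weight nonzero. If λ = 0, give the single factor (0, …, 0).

ω-coordinates c = M·v, v = (-801, -473, -823):
  c_1 = 1*-801 + 0*-473 + -1*-823 = 22
  c_2 = 0*-801 + 3*-473 + -2*-823 = 227
  c_3 = -5*-801 + 8*-473 + 0*-823 = 221
Expand coordinatewise in base 7:
  c_1 = 22 = 1·7^0 + 3·7^1
  c_2 = 227 = 3·7^0 + 4·7^1 + 4·7^2
  c_3 = 221 = 4·7^0 + 3·7^1 + 4·7^2
Factor λ_0 = (1, 3, 4)
Factor λ_1 = (3, 4, 3)
Factor λ_2 = (0, 4, 4)

((1, 3, 4), (3, 4, 3), (0, 4, 4))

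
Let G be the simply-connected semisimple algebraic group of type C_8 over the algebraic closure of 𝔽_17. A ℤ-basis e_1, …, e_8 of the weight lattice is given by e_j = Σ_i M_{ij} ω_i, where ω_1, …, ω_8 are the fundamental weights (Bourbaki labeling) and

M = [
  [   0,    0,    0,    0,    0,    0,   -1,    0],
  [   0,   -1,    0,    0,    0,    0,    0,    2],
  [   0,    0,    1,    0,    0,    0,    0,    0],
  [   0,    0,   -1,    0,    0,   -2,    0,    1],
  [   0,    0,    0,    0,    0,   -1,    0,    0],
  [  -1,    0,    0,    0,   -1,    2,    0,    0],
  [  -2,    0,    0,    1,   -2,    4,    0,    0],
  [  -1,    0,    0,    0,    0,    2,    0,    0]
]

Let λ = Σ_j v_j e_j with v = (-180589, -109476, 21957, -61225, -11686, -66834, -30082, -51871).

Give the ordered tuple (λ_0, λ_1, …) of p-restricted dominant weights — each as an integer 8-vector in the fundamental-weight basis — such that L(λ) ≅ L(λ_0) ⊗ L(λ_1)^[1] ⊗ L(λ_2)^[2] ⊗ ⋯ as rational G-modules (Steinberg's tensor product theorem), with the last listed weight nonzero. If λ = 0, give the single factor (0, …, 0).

In the fundamental-weight basis, λ has coordinates c = M·v (v = (-180589, -109476, 21957, -61225, -11686, -66834, -30082, -51871)):
  c_1 = (0)·(-180589) + (0)·(-109476) + 0·21957 + (0)·(-61225) + (0)·(-11686) + (0)·(-66834) + (-1)·(-30082) + (0)·(-51871) = 30082
  c_2 = (0)·(-180589) + (-1)·(-109476) + 0·21957 + (0)·(-61225) + (0)·(-11686) + (0)·(-66834) + (0)·(-30082) + (2)·(-51871) = 5734
  c_3 = (0)·(-180589) + (0)·(-109476) + 1·21957 + (0)·(-61225) + (0)·(-11686) + (0)·(-66834) + (0)·(-30082) + (0)·(-51871) = 21957
  c_4 = (0)·(-180589) + (0)·(-109476) + (-1)·(21957) + (0)·(-61225) + (0)·(-11686) + (-2)·(-66834) + (0)·(-30082) + (1)·(-51871) = 59840
  c_5 = (0)·(-180589) + (0)·(-109476) + 0·21957 + (0)·(-61225) + (0)·(-11686) + (-1)·(-66834) + (0)·(-30082) + (0)·(-51871) = 66834
  c_6 = (-1)·(-180589) + (0)·(-109476) + 0·21957 + (0)·(-61225) + (-1)·(-11686) + (2)·(-66834) + (0)·(-30082) + (0)·(-51871) = 58607
  c_7 = (-2)·(-180589) + (0)·(-109476) + 0·21957 + (1)·(-61225) + (-2)·(-11686) + (4)·(-66834) + (0)·(-30082) + (0)·(-51871) = 55989
  c_8 = (-1)·(-180589) + (0)·(-109476) + 0·21957 + (0)·(-61225) + (0)·(-11686) + (2)·(-66834) + (0)·(-30082) + (0)·(-51871) = 46921
Writing each c_i in base p = 17:
  c_1 = 30082 = 9·17^0 + 1·17^1 + 2·17^2 + 6·17^3
  c_2 = 5734 = 5·17^0 + 14·17^1 + 2·17^2 + 1·17^3
  c_3 = 21957 = 10·17^0 + 16·17^1 + 7·17^2 + 4·17^3
  c_4 = 59840 = 0·17^0 + 1·17^1 + 3·17^2 + 12·17^3
  c_5 = 66834 = 7·17^0 + 4·17^1 + 10·17^2 + 13·17^3
  c_6 = 58607 = 8·17^0 + 13·17^1 + 15·17^2 + 11·17^3
  c_7 = 55989 = 8·17^0 + 12·17^1 + 6·17^2 + 11·17^3
  c_8 = 46921 = 1·17^0 + 6·17^1 + 9·17^2 + 9·17^3
p-restricted factor λ_0 = (9, 5, 10, 0, 7, 8, 8, 1)
p-restricted factor λ_1 = (1, 14, 16, 1, 4, 13, 12, 6)
p-restricted factor λ_2 = (2, 2, 7, 3, 10, 15, 6, 9)
p-restricted factor λ_3 = (6, 1, 4, 12, 13, 11, 11, 9)

((9, 5, 10, 0, 7, 8, 8, 1), (1, 14, 16, 1, 4, 13, 12, 6), (2, 2, 7, 3, 10, 15, 6, 9), (6, 1, 4, 12, 13, 11, 11, 9))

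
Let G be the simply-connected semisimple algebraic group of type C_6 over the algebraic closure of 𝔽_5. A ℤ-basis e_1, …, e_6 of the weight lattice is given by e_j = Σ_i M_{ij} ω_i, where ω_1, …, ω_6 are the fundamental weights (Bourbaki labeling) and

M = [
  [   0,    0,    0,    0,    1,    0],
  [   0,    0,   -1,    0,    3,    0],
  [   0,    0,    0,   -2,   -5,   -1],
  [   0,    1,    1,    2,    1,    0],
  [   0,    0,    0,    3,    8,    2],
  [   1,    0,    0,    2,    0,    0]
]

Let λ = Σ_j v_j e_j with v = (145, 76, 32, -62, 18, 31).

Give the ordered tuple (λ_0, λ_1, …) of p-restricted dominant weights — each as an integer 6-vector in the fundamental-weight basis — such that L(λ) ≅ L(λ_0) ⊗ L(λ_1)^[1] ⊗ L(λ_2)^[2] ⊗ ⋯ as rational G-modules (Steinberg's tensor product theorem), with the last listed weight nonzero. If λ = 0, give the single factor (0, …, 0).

((3, 2, 3, 2, 0, 1), (3, 4, 0, 0, 4, 4))

Converting to the ω-basis (c_i = row i of M dotted with v = (145, 76, 32, -62, 18, 31)):
  c_1 = 0·145 + 0·76 + 0·32 + (0)·(-62) + 1·18 + 0·31 = 18
  c_2 = 0·145 + 0·76 + (-1)·(32) + (0)·(-62) + 3·18 + 0·31 = 22
  c_3 = 0·145 + 0·76 + 0·32 + (-2)·(-62) + (-5)·(18) + (-1)·(31) = 3
  c_4 = 0·145 + 1·76 + 1·32 + (2)·(-62) + 1·18 + 0·31 = 2
  c_5 = 0·145 + 0·76 + 0·32 + (3)·(-62) + 8·18 + 2·31 = 20
  c_6 = 1·145 + 0·76 + 0·32 + (2)·(-62) + 0·18 + 0·31 = 21
Writing each c_i in base p = 5:
  c_1 = 18 = 3·5^0 + 3·5^1
  c_2 = 22 = 2·5^0 + 4·5^1
  c_3 = 3 = 3·5^0
  c_4 = 2 = 2·5^0
  c_5 = 20 = 0·5^0 + 4·5^1
  c_6 = 21 = 1·5^0 + 4·5^1
p-restricted factor λ_0 = (3, 2, 3, 2, 0, 1)
p-restricted factor λ_1 = (3, 4, 0, 0, 4, 4)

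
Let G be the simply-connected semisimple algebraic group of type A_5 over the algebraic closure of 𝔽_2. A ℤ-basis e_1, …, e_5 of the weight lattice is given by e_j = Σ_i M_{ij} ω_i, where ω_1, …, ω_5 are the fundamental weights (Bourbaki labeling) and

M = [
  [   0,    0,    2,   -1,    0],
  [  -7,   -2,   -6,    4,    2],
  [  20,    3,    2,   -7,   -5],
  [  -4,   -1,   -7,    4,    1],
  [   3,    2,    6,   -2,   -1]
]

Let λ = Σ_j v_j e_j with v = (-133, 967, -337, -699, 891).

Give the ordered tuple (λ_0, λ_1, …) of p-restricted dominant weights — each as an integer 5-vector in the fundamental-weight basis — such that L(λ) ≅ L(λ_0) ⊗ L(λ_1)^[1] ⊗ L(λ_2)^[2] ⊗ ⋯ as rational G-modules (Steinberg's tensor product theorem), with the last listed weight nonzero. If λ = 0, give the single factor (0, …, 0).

((1, 1, 1, 1, 0), (0, 0, 0, 1, 0), (0, 1, 1, 0, 1), (1, 0, 0, 0, 0), (1, 0, 0, 1, 1))

In the fundamental-weight basis, λ has coordinates c = M·v (v = (-133, 967, -337, -699, 891)):
  c_1 = (0)·(-133) + 0·967 + (2)·(-337) + (-1)·(-699) + 0·891 = 25
  c_2 = (-7)·(-133) + (-2)·(967) + (-6)·(-337) + (4)·(-699) + 2·891 = 5
  c_3 = (20)·(-133) + 3·967 + (2)·(-337) + (-7)·(-699) + (-5)·(891) = 5
  c_4 = (-4)·(-133) + (-1)·(967) + (-7)·(-337) + (4)·(-699) + 1·891 = 19
  c_5 = (3)·(-133) + 2·967 + (6)·(-337) + (-2)·(-699) + (-1)·(891) = 20
Expand coordinatewise in base 2:
  c_1 = 25 = 1·2^0 + 0·2^1 + 0·2^2 + 1·2^3 + 1·2^4
  c_2 = 5 = 1·2^0 + 0·2^1 + 1·2^2
  c_3 = 5 = 1·2^0 + 0·2^1 + 1·2^2
  c_4 = 19 = 1·2^0 + 1·2^1 + 0·2^2 + 0·2^3 + 1·2^4
  c_5 = 20 = 0·2^0 + 0·2^1 + 1·2^2 + 0·2^3 + 1·2^4
p-restricted factor λ_0 = (1, 1, 1, 1, 0)
p-restricted factor λ_1 = (0, 0, 0, 1, 0)
p-restricted factor λ_2 = (0, 1, 1, 0, 1)
p-restricted factor λ_3 = (1, 0, 0, 0, 0)
p-restricted factor λ_4 = (1, 0, 0, 1, 1)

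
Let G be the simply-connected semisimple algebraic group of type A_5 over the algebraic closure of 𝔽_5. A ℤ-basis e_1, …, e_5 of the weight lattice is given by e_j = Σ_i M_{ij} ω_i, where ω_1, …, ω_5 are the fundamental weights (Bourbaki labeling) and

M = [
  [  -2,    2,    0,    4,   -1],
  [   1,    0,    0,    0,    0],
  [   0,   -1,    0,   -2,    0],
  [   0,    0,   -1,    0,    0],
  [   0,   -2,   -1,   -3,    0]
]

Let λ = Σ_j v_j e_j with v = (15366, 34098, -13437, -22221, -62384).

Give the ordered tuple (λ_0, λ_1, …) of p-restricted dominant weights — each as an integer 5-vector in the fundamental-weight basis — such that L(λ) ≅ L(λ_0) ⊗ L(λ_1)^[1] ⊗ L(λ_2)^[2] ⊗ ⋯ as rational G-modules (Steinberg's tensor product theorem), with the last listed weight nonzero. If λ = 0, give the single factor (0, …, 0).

Change of basis e → ω: c = M·v where v = (15366, 34098, -13437, -22221, -62384):
  c_1 = (-2)·(15366) + 2·34098 + (0)·(-13437) + (4)·(-22221) + (-1)·(-62384) = 10964
  c_2 = 1·15366 + 0·34098 + (0)·(-13437) + (0)·(-22221) + (0)·(-62384) = 15366
  c_3 = 0·15366 + (-1)·(34098) + (0)·(-13437) + (-2)·(-22221) + (0)·(-62384) = 10344
  c_4 = 0·15366 + 0·34098 + (-1)·(-13437) + (0)·(-22221) + (0)·(-62384) = 13437
  c_5 = 0·15366 + (-2)·(34098) + (-1)·(-13437) + (-3)·(-22221) + (0)·(-62384) = 11904
p = 5; digits c_i = Σ_j d_{ij}·5^j, 0 ≤ d_{ij} < 5:
  c_1 = 10964 = 4·5^0 + 2·5^1 + 3·5^2 + 2·5^3 + 2·5^4 + 3·5^5
  c_2 = 15366 = 1·5^0 + 3·5^1 + 4·5^2 + 2·5^3 + 4·5^4 + 4·5^5
  c_3 = 10344 = 4·5^0 + 3·5^1 + 3·5^2 + 2·5^3 + 1·5^4 + 3·5^5
  c_4 = 13437 = 2·5^0 + 2·5^1 + 2·5^2 + 2·5^3 + 1·5^4 + 4·5^5
  c_5 = 11904 = 4·5^0 + 0·5^1 + 1·5^2 + 0·5^3 + 4·5^4 + 3·5^5
Factor λ_0 = (4, 1, 4, 2, 4)
Factor λ_1 = (2, 3, 3, 2, 0)
Factor λ_2 = (3, 4, 3, 2, 1)
Factor λ_3 = (2, 2, 2, 2, 0)
Factor λ_4 = (2, 4, 1, 1, 4)
Factor λ_5 = (3, 4, 3, 4, 3)

((4, 1, 4, 2, 4), (2, 3, 3, 2, 0), (3, 4, 3, 2, 1), (2, 2, 2, 2, 0), (2, 4, 1, 1, 4), (3, 4, 3, 4, 3))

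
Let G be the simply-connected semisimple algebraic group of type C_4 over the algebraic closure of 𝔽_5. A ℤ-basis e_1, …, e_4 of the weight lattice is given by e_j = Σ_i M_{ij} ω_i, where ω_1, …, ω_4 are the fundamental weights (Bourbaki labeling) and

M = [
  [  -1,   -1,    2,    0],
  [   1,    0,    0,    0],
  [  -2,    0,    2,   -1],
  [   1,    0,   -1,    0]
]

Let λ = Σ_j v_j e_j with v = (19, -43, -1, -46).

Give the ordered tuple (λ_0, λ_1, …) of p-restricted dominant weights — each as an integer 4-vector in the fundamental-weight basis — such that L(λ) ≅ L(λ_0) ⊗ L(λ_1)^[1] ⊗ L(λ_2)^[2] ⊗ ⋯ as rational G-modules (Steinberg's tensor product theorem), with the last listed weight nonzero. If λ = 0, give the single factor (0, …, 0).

((2, 4, 1, 0), (4, 3, 1, 4))

ω-coordinates c = M·v, v = (19, -43, -1, -46):
  c_1 = -1*19 + -1*-43 + 2*-1 + 0*-46 = 22
  c_2 = 1*19 + 0*-43 + 0*-1 + 0*-46 = 19
  c_3 = -2*19 + 0*-43 + 2*-1 + -1*-46 = 6
  c_4 = 1*19 + 0*-43 + -1*-1 + 0*-46 = 20
Writing each c_i in base p = 5:
  c_1 = 22 = 2·5^0 + 4·5^1
  c_2 = 19 = 4·5^0 + 3·5^1
  c_3 = 6 = 1·5^0 + 1·5^1
  c_4 = 20 = 0·5^0 + 4·5^1
p-restricted factor λ_0 = (2, 4, 1, 0)
p-restricted factor λ_1 = (4, 3, 1, 4)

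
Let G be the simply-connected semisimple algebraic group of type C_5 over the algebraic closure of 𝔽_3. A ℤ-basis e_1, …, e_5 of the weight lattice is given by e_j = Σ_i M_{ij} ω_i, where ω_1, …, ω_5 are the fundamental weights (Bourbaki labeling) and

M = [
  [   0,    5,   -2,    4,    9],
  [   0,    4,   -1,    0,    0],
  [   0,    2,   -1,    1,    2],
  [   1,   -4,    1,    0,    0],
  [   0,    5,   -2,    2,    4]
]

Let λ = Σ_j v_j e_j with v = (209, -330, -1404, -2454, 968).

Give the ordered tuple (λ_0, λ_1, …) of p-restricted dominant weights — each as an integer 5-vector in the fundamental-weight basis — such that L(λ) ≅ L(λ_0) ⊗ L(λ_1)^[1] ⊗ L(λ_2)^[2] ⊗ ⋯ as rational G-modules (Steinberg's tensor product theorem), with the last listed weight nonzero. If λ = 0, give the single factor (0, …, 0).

((0, 0, 1, 2, 2), (0, 1, 0, 2, 1), (0, 0, 1, 1, 1), (2, 0, 2, 1, 1), (0, 1, 2, 1, 1))

Change of basis e → ω: c = M·v where v = (209, -330, -1404, -2454, 968):
  c_1 = 0*209 + 5*-330 + -2*-1404 + 4*-2454 + 9*968 = 54
  c_2 = 0*209 + 4*-330 + -1*-1404 + 0*-2454 + 0*968 = 84
  c_3 = 0*209 + 2*-330 + -1*-1404 + 1*-2454 + 2*968 = 226
  c_4 = 1*209 + -4*-330 + 1*-1404 + 0*-2454 + 0*968 = 125
  c_5 = 0*209 + 5*-330 + -2*-1404 + 2*-2454 + 4*968 = 122
Base-3 expansion of each c_i:
  c_1 = 54 = 0·3^0 + 0·3^1 + 0·3^2 + 2·3^3
  c_2 = 84 = 0·3^0 + 1·3^1 + 0·3^2 + 0·3^3 + 1·3^4
  c_3 = 226 = 1·3^0 + 0·3^1 + 1·3^2 + 2·3^3 + 2·3^4
  c_4 = 125 = 2·3^0 + 2·3^1 + 1·3^2 + 1·3^3 + 1·3^4
  c_5 = 122 = 2·3^0 + 1·3^1 + 1·3^2 + 1·3^3 + 1·3^4
Factor λ_0 = (0, 0, 1, 2, 2)
Factor λ_1 = (0, 1, 0, 2, 1)
Factor λ_2 = (0, 0, 1, 1, 1)
Factor λ_3 = (2, 0, 2, 1, 1)
Factor λ_4 = (0, 1, 2, 1, 1)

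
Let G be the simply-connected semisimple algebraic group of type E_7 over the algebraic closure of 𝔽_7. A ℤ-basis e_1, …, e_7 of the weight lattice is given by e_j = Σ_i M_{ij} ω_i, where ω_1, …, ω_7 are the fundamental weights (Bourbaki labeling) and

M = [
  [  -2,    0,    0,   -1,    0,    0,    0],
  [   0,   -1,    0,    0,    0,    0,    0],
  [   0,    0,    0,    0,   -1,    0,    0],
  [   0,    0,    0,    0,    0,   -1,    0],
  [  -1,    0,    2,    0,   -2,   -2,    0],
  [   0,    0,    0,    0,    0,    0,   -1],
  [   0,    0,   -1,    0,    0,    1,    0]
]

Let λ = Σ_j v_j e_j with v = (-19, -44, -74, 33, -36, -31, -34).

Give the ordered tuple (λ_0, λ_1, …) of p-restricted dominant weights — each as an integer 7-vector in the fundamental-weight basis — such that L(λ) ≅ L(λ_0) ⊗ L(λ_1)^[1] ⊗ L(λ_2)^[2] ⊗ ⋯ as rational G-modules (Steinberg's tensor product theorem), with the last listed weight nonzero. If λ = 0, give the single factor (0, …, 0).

In the fundamental-weight basis, λ has coordinates c = M·v (v = (-19, -44, -74, 33, -36, -31, -34)):
  c_1 = -2*-19 + 0*-44 + 0*-74 + -1*33 + 0*-36 + 0*-31 + 0*-34 = 5
  c_2 = 0*-19 + -1*-44 + 0*-74 + 0*33 + 0*-36 + 0*-31 + 0*-34 = 44
  c_3 = 0*-19 + 0*-44 + 0*-74 + 0*33 + -1*-36 + 0*-31 + 0*-34 = 36
  c_4 = 0*-19 + 0*-44 + 0*-74 + 0*33 + 0*-36 + -1*-31 + 0*-34 = 31
  c_5 = -1*-19 + 0*-44 + 2*-74 + 0*33 + -2*-36 + -2*-31 + 0*-34 = 5
  c_6 = 0*-19 + 0*-44 + 0*-74 + 0*33 + 0*-36 + 0*-31 + -1*-34 = 34
  c_7 = 0*-19 + 0*-44 + -1*-74 + 0*33 + 0*-36 + 1*-31 + 0*-34 = 43
Base-7 expansion of each c_i:
  c_1 = 5 = 5·7^0
  c_2 = 44 = 2·7^0 + 6·7^1
  c_3 = 36 = 1·7^0 + 5·7^1
  c_4 = 31 = 3·7^0 + 4·7^1
  c_5 = 5 = 5·7^0
  c_6 = 34 = 6·7^0 + 4·7^1
  c_7 = 43 = 1·7^0 + 6·7^1
λ_0 = (5, 2, 1, 3, 5, 6, 1)
λ_1 = (0, 6, 5, 4, 0, 4, 6)

((5, 2, 1, 3, 5, 6, 1), (0, 6, 5, 4, 0, 4, 6))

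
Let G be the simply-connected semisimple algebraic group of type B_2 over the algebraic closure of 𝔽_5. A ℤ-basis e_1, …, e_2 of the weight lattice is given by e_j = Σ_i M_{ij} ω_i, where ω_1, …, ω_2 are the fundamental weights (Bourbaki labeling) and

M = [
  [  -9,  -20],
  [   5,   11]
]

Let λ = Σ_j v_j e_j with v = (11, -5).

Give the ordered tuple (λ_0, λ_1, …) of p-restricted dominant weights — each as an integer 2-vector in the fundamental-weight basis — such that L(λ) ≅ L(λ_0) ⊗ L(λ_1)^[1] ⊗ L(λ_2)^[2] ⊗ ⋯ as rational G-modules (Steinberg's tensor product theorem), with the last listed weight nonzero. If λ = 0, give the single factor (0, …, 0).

((1, 0),)

Converting to the ω-basis (c_i = row i of M dotted with v = (11, -5)):
  c_1 = -9*11 + -20*-5 = 1
  c_2 = 5*11 + 11*-5 = 0
p = 5; digits c_i = Σ_j d_{ij}·5^j, 0 ≤ d_{ij} < 5:
  c_1 = 1 = 1·5^0
  c_2 = 0
p-restricted factor λ_0 = (1, 0)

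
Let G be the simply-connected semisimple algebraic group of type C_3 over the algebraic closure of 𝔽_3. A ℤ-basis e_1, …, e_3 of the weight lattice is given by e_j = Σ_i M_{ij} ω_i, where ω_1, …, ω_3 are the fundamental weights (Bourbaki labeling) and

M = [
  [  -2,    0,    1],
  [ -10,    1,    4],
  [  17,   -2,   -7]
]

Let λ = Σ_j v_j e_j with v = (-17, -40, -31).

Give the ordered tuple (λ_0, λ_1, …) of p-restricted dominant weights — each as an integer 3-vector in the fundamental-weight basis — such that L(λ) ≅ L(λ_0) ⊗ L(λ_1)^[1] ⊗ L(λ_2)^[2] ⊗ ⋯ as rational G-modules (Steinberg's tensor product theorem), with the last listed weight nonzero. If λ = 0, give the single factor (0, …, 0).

Converting to the ω-basis (c_i = row i of M dotted with v = (-17, -40, -31)):
  c_1 = (-2)·(-17) + (0)·(-40) + (1)·(-31) = 3
  c_2 = (-10)·(-17) + (1)·(-40) + (4)·(-31) = 6
  c_3 = (17)·(-17) + (-2)·(-40) + (-7)·(-31) = 8
Base-3 expansion of each c_i:
  c_1 = 3 = 0·3^0 + 1·3^1
  c_2 = 6 = 0·3^0 + 2·3^1
  c_3 = 8 = 2·3^0 + 2·3^1
λ_0 = (0, 0, 2)
λ_1 = (1, 2, 2)

((0, 0, 2), (1, 2, 2))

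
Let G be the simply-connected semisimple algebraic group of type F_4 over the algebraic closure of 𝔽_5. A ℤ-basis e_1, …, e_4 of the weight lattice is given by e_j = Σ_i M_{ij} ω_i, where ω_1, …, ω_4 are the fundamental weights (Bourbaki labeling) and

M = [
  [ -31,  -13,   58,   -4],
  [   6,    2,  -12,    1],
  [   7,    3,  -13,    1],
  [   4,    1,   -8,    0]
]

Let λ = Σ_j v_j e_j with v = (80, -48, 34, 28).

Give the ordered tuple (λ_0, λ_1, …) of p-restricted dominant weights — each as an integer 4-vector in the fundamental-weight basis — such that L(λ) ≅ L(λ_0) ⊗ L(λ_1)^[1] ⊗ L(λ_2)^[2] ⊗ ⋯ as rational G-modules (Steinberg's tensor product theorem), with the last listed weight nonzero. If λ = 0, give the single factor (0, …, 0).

((4, 4, 2, 0),)

ω-coordinates c = M·v, v = (80, -48, 34, 28):
  c_1 = -31*80 + -13*-48 + 58*34 + -4*28 = 4
  c_2 = 6*80 + 2*-48 + -12*34 + 1*28 = 4
  c_3 = 7*80 + 3*-48 + -13*34 + 1*28 = 2
  c_4 = 4*80 + 1*-48 + -8*34 + 0*28 = 0
Writing each c_i in base p = 5:
  c_1 = 4 = 4·5^0
  c_2 = 4 = 4·5^0
  c_3 = 2 = 2·5^0
  c_4 = 0
Factor λ_0 = (4, 4, 2, 0)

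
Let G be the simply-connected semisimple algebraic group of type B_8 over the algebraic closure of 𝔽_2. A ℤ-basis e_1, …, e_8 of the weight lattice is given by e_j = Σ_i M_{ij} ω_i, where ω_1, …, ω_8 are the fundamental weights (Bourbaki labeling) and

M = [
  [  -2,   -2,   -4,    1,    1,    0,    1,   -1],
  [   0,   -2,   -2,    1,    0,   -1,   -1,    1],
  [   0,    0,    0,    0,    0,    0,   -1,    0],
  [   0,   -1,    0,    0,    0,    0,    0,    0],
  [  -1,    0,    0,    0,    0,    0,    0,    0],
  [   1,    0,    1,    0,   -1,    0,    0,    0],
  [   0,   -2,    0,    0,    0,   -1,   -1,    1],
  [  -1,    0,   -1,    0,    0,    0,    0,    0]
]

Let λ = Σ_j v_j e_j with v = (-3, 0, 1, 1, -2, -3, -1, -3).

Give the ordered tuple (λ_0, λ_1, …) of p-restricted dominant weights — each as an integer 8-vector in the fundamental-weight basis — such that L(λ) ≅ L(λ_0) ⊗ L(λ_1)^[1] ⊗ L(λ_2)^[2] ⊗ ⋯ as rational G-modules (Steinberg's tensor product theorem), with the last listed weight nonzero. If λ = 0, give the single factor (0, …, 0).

In the fundamental-weight basis, λ has coordinates c = M·v (v = (-3, 0, 1, 1, -2, -3, -1, -3)):
  c_1 = (-2)·(-3) + (-2)·(0) + (-4)·(1) + 1·1 + (1)·(-2) + (0)·(-3) + (1)·(-1) + (-1)·(-3) = 3
  c_2 = (0)·(-3) + (-2)·(0) + (-2)·(1) + 1·1 + (0)·(-2) + (-1)·(-3) + (-1)·(-1) + (1)·(-3) = 0
  c_3 = (0)·(-3) + 0·0 + 0·1 + 0·1 + (0)·(-2) + (0)·(-3) + (-1)·(-1) + (0)·(-3) = 1
  c_4 = (0)·(-3) + (-1)·(0) + 0·1 + 0·1 + (0)·(-2) + (0)·(-3) + (0)·(-1) + (0)·(-3) = 0
  c_5 = (-1)·(-3) + 0·0 + 0·1 + 0·1 + (0)·(-2) + (0)·(-3) + (0)·(-1) + (0)·(-3) = 3
  c_6 = (1)·(-3) + 0·0 + 1·1 + 0·1 + (-1)·(-2) + (0)·(-3) + (0)·(-1) + (0)·(-3) = 0
  c_7 = (0)·(-3) + (-2)·(0) + 0·1 + 0·1 + (0)·(-2) + (-1)·(-3) + (-1)·(-1) + (1)·(-3) = 1
  c_8 = (-1)·(-3) + 0·0 + (-1)·(1) + 0·1 + (0)·(-2) + (0)·(-3) + (0)·(-1) + (0)·(-3) = 2
p = 2; digits c_i = Σ_j d_{ij}·2^j, 0 ≤ d_{ij} < 2:
  c_1 = 3 = 1·2^0 + 1·2^1
  c_2 = 0
  c_3 = 1 = 1·2^0
  c_4 = 0
  c_5 = 3 = 1·2^0 + 1·2^1
  c_6 = 0
  c_7 = 1 = 1·2^0
  c_8 = 2 = 0·2^0 + 1·2^1
Factor λ_0 = (1, 0, 1, 0, 1, 0, 1, 0)
Factor λ_1 = (1, 0, 0, 0, 1, 0, 0, 1)

((1, 0, 1, 0, 1, 0, 1, 0), (1, 0, 0, 0, 1, 0, 0, 1))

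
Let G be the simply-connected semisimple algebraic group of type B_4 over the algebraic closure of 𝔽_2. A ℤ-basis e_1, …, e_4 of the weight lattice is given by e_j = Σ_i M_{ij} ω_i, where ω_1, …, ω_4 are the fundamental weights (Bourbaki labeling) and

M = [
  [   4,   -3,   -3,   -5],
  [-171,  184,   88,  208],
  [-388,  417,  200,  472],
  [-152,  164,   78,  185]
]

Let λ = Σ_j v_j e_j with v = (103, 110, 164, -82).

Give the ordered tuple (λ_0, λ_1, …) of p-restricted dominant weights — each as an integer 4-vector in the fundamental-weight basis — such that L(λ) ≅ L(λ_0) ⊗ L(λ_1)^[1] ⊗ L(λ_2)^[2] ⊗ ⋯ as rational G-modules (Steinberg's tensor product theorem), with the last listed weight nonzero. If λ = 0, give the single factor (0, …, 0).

((0, 1, 0, 0), (0, 1, 1, 1), (0, 0, 0, 1))

In the fundamental-weight basis, λ has coordinates c = M·v (v = (103, 110, 164, -82)):
  c_1 = 4·103 + (-3)·(110) + (-3)·(164) + (-5)·(-82) = 0
  c_2 = (-171)·(103) + 184·110 + 88·164 + (208)·(-82) = 3
  c_3 = (-388)·(103) + 417·110 + 200·164 + (472)·(-82) = 2
  c_4 = (-152)·(103) + 164·110 + 78·164 + (185)·(-82) = 6
Expand coordinatewise in base 2:
  c_1 = 0
  c_2 = 3 = 1·2^0 + 1·2^1
  c_3 = 2 = 0·2^0 + 1·2^1
  c_4 = 6 = 0·2^0 + 1·2^1 + 1·2^2
λ_0 = (0, 1, 0, 0)
λ_1 = (0, 1, 1, 1)
λ_2 = (0, 0, 0, 1)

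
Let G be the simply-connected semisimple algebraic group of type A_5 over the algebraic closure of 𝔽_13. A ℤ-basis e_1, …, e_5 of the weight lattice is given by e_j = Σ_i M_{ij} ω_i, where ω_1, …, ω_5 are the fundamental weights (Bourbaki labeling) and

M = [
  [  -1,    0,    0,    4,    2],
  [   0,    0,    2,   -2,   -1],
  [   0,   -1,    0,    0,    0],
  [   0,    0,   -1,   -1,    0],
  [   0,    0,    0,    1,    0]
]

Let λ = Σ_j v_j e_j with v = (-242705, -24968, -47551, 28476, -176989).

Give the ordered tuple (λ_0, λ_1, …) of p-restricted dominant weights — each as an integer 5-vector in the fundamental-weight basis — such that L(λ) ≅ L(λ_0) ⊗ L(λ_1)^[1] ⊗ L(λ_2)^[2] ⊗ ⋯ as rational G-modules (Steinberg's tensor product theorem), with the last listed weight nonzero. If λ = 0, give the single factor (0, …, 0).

((5, 1, 8, 4, 6), (7, 7, 9, 11, 6), (2, 4, 4, 8, 12), (1, 11, 11, 8, 12))

Converting to the ω-basis (c_i = row i of M dotted with v = (-242705, -24968, -47551, 28476, -176989)):
  c_1 = -1*-242705 + 0*-24968 + 0*-47551 + 4*28476 + 2*-176989 = 2631
  c_2 = 0*-242705 + 0*-24968 + 2*-47551 + -2*28476 + -1*-176989 = 24935
  c_3 = 0*-242705 + -1*-24968 + 0*-47551 + 0*28476 + 0*-176989 = 24968
  c_4 = 0*-242705 + 0*-24968 + -1*-47551 + -1*28476 + 0*-176989 = 19075
  c_5 = 0*-242705 + 0*-24968 + 0*-47551 + 1*28476 + 0*-176989 = 28476
p = 13; digits c_i = Σ_j d_{ij}·13^j, 0 ≤ d_{ij} < 13:
  c_1 = 2631 = 5·13^0 + 7·13^1 + 2·13^2 + 1·13^3
  c_2 = 24935 = 1·13^0 + 7·13^1 + 4·13^2 + 11·13^3
  c_3 = 24968 = 8·13^0 + 9·13^1 + 4·13^2 + 11·13^3
  c_4 = 19075 = 4·13^0 + 11·13^1 + 8·13^2 + 8·13^3
  c_5 = 28476 = 6·13^0 + 6·13^1 + 12·13^2 + 12·13^3
Factor λ_0 = (5, 1, 8, 4, 6)
Factor λ_1 = (7, 7, 9, 11, 6)
Factor λ_2 = (2, 4, 4, 8, 12)
Factor λ_3 = (1, 11, 11, 8, 12)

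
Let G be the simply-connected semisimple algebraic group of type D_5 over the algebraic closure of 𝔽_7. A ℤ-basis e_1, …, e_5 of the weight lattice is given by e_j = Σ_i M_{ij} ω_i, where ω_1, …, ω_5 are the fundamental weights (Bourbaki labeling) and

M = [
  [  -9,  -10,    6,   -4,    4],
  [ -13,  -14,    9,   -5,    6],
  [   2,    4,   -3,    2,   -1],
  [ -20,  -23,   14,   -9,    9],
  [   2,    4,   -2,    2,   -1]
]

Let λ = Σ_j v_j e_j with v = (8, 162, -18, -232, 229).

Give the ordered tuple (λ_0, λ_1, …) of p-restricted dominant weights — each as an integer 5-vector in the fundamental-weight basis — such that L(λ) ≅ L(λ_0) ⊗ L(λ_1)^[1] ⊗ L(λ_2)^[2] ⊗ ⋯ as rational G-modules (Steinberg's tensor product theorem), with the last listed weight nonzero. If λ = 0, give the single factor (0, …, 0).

ω-coordinates c = M·v, v = (8, 162, -18, -232, 229):
  c_1 = (-9)·(8) + (-10)·(162) + (6)·(-18) + (-4)·(-232) + 4·229 = 44
  c_2 = (-13)·(8) + (-14)·(162) + (9)·(-18) + (-5)·(-232) + 6·229 = 0
  c_3 = 2·8 + 4·162 + (-3)·(-18) + (2)·(-232) + (-1)·(229) = 25
  c_4 = (-20)·(8) + (-23)·(162) + (14)·(-18) + (-9)·(-232) + 9·229 = 11
  c_5 = 2·8 + 4·162 + (-2)·(-18) + (2)·(-232) + (-1)·(229) = 7
Expand coordinatewise in base 7:
  c_1 = 44 = 2·7^0 + 6·7^1
  c_2 = 0
  c_3 = 25 = 4·7^0 + 3·7^1
  c_4 = 11 = 4·7^0 + 1·7^1
  c_5 = 7 = 0·7^0 + 1·7^1
Factor λ_0 = (2, 0, 4, 4, 0)
Factor λ_1 = (6, 0, 3, 1, 1)

((2, 0, 4, 4, 0), (6, 0, 3, 1, 1))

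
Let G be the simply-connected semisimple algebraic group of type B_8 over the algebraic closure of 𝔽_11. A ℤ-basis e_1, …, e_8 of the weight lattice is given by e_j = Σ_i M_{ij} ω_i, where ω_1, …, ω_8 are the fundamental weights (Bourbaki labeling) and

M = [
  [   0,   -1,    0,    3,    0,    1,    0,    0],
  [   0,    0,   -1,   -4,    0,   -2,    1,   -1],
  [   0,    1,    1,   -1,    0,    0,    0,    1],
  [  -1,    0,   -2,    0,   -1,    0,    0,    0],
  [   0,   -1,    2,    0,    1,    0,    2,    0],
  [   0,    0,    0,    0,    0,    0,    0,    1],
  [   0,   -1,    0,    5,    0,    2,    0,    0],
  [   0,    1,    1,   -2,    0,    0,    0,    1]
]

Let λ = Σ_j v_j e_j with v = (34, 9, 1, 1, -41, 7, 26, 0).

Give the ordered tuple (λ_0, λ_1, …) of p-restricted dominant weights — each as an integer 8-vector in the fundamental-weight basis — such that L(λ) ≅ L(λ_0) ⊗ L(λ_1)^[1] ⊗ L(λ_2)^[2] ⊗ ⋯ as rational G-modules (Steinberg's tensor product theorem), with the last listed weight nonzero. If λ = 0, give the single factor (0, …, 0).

In the fundamental-weight basis, λ has coordinates c = M·v (v = (34, 9, 1, 1, -41, 7, 26, 0)):
  c_1 = 0*34 + -1*9 + 0*1 + 3*1 + 0*-41 + 1*7 + 0*26 + 0*0 = 1
  c_2 = 0*34 + 0*9 + -1*1 + -4*1 + 0*-41 + -2*7 + 1*26 + -1*0 = 7
  c_3 = 0*34 + 1*9 + 1*1 + -1*1 + 0*-41 + 0*7 + 0*26 + 1*0 = 9
  c_4 = -1*34 + 0*9 + -2*1 + 0*1 + -1*-41 + 0*7 + 0*26 + 0*0 = 5
  c_5 = 0*34 + -1*9 + 2*1 + 0*1 + 1*-41 + 0*7 + 2*26 + 0*0 = 4
  c_6 = 0*34 + 0*9 + 0*1 + 0*1 + 0*-41 + 0*7 + 0*26 + 1*0 = 0
  c_7 = 0*34 + -1*9 + 0*1 + 5*1 + 0*-41 + 2*7 + 0*26 + 0*0 = 10
  c_8 = 0*34 + 1*9 + 1*1 + -2*1 + 0*-41 + 0*7 + 0*26 + 1*0 = 8
Expand coordinatewise in base 11:
  c_1 = 1 = 1·11^0
  c_2 = 7 = 7·11^0
  c_3 = 9 = 9·11^0
  c_4 = 5 = 5·11^0
  c_5 = 4 = 4·11^0
  c_6 = 0
  c_7 = 10 = 10·11^0
  c_8 = 8 = 8·11^0
Factor λ_0 = (1, 7, 9, 5, 4, 0, 10, 8)

((1, 7, 9, 5, 4, 0, 10, 8),)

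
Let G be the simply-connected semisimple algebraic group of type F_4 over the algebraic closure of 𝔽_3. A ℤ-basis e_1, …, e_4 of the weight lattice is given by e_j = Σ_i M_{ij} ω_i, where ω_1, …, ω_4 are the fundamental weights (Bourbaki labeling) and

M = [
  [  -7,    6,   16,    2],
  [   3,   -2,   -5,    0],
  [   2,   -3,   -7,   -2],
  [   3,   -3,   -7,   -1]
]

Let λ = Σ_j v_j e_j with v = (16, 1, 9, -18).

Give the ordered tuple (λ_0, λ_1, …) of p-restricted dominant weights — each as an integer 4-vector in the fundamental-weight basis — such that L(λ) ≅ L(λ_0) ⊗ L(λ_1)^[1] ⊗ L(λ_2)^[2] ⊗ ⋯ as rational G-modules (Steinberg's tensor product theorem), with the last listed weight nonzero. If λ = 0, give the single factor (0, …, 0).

((2, 1, 2, 0),)

Converting to the ω-basis (c_i = row i of M dotted with v = (16, 1, 9, -18)):
  c_1 = (-7)·(16) + 6·1 + 16·9 + (2)·(-18) = 2
  c_2 = 3·16 + (-2)·(1) + (-5)·(9) + (0)·(-18) = 1
  c_3 = 2·16 + (-3)·(1) + (-7)·(9) + (-2)·(-18) = 2
  c_4 = 3·16 + (-3)·(1) + (-7)·(9) + (-1)·(-18) = 0
Base-3 expansion of each c_i:
  c_1 = 2 = 2·3^0
  c_2 = 1 = 1·3^0
  c_3 = 2 = 2·3^0
  c_4 = 0
λ_0 = (2, 1, 2, 0)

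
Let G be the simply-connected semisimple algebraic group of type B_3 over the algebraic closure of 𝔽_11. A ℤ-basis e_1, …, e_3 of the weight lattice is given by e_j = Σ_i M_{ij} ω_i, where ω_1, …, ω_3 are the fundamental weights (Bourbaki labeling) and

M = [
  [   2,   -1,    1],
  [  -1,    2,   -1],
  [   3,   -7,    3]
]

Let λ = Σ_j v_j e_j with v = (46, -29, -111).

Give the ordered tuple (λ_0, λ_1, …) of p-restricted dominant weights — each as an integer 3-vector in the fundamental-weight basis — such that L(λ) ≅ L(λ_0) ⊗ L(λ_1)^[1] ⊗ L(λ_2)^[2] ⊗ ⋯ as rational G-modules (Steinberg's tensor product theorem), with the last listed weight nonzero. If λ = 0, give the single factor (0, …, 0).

((10, 7, 8),)

Change of basis e → ω: c = M·v where v = (46, -29, -111):
  c_1 = (2)·(46) + (-1)·(-29) + (1)·(-111) = 10
  c_2 = (-1)·(46) + (2)·(-29) + (-1)·(-111) = 7
  c_3 = (3)·(46) + (-7)·(-29) + (3)·(-111) = 8
Expand coordinatewise in base 11:
  c_1 = 10 = 10·11^0
  c_2 = 7 = 7·11^0
  c_3 = 8 = 8·11^0
Factor λ_0 = (10, 7, 8)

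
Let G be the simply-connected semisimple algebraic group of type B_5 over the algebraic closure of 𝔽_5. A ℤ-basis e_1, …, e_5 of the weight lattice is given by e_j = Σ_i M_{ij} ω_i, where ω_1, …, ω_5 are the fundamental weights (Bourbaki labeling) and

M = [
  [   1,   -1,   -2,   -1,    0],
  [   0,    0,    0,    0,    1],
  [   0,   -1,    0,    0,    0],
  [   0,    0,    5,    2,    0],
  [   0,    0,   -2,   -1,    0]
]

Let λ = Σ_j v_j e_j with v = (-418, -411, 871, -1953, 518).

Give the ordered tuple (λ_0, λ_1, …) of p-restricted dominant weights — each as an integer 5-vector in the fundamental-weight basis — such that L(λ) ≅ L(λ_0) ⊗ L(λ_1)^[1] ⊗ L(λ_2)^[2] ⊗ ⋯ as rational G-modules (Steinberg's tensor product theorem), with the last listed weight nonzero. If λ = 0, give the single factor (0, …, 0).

ω-coordinates c = M·v, v = (-418, -411, 871, -1953, 518):
  c_1 = (1)·(-418) + (-1)·(-411) + (-2)·(871) + (-1)·(-1953) + 0·518 = 204
  c_2 = (0)·(-418) + (0)·(-411) + 0·871 + (0)·(-1953) + 1·518 = 518
  c_3 = (0)·(-418) + (-1)·(-411) + 0·871 + (0)·(-1953) + 0·518 = 411
  c_4 = (0)·(-418) + (0)·(-411) + 5·871 + (2)·(-1953) + 0·518 = 449
  c_5 = (0)·(-418) + (0)·(-411) + (-2)·(871) + (-1)·(-1953) + 0·518 = 211
Writing each c_i in base p = 5:
  c_1 = 204 = 4·5^0 + 0·5^1 + 3·5^2 + 1·5^3
  c_2 = 518 = 3·5^0 + 3·5^1 + 0·5^2 + 4·5^3
  c_3 = 411 = 1·5^0 + 2·5^1 + 1·5^2 + 3·5^3
  c_4 = 449 = 4·5^0 + 4·5^1 + 2·5^2 + 3·5^3
  c_5 = 211 = 1·5^0 + 2·5^1 + 3·5^2 + 1·5^3
p-restricted factor λ_0 = (4, 3, 1, 4, 1)
p-restricted factor λ_1 = (0, 3, 2, 4, 2)
p-restricted factor λ_2 = (3, 0, 1, 2, 3)
p-restricted factor λ_3 = (1, 4, 3, 3, 1)

((4, 3, 1, 4, 1), (0, 3, 2, 4, 2), (3, 0, 1, 2, 3), (1, 4, 3, 3, 1))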